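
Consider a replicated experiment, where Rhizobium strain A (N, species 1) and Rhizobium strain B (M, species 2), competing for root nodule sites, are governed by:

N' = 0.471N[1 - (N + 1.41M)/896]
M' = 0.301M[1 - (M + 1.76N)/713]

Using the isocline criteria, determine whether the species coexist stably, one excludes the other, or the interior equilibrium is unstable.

Compare the nullcline intercepts: K1/α12 = 896/1.41 = 635 < K2 = 713; K2/α21 = 713/1.76 = 405 < K1 = 896.
Since both are reversed, neither can invade when rare; the interior point is a saddle.

unstable coexistence (outcome depends on initial conditions)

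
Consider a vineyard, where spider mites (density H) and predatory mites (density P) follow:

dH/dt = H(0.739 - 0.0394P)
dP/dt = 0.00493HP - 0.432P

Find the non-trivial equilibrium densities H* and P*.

H* ≈ 87.6, P* ≈ 18.8

Set dP/dt = 0 with P > 0: 0.00493H - 0.432 = 0, so H* = 0.432/0.00493 = 87.6.
Set dH/dt = 0 with H > 0: 0.739 - 0.0394P = 0, so P* = 0.739/0.0394 = 18.8.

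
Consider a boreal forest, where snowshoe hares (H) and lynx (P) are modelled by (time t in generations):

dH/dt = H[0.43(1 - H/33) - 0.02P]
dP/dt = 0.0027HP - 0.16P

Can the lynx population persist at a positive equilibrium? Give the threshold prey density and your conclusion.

The predator equation gives dP/dt > 0 only when H > 0.16/0.0027 = 59.3.
Without the predator, H → K = 33. Since 33 < 59.3, the predator cannot invade.

Threshold H = 59.3; K < 59.3, so no, the predator goes extinct.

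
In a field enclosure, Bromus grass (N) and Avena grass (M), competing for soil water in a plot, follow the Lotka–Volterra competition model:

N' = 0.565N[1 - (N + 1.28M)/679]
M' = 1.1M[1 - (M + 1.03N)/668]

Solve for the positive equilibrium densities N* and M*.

Setting both brackets to zero gives the nullclines N + 1.28M = 679 and 1.03N + M = 668.
Substituting M = 668 - 1.03N into the first: N(1 - 1.28·1.03) = 679 - 1.28·668.
So N* = -176/-0.318 = 553, and then M* = 668 - 1.03·553 = 98.5.

N* ≈ 553, M* ≈ 98.5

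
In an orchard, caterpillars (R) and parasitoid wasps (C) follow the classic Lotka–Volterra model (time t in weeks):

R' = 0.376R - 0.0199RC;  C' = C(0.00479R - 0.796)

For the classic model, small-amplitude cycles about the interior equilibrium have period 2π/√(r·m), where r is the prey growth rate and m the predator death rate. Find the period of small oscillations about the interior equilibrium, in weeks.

T ≈ 11.5 weeks

Here r = 0.376 and m = 0.796, so r·m = 0.299.
ω = √0.299 = 0.547 per week, hence T = 2π/ω ≈ 11.5 weeks.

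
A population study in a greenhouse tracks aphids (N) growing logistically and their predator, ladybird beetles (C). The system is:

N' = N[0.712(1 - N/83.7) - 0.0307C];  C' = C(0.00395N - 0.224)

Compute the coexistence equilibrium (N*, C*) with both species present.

N* ≈ 56.7, C* ≈ 7.48

From dC/dt = 0 with C > 0: 0.00395N* = 0.224, so N* = 56.7.
Substitute into dN/dt = 0: 0.712(1 - 56.7/83.7) = 0.0307C*.
The bracket is 0.322, giving C* = 0.23/0.0307 = 7.48.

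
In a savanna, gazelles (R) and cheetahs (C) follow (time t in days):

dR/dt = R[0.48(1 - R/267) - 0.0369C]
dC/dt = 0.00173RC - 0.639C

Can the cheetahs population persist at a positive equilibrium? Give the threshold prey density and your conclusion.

Threshold R = 369; K < 369, so no, the predator goes extinct.

The predator equation gives dC/dt > 0 only when R > 0.639/0.00173 = 369.
Without the predator, R → K = 267. Since 267 < 369, the predator cannot invade.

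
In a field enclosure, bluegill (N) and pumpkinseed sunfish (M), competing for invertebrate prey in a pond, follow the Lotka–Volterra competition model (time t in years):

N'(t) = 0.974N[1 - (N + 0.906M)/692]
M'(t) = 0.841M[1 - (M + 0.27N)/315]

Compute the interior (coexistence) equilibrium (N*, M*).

Setting both brackets to zero gives the nullclines N + 0.906M = 692 and 0.27N + M = 315.
Substituting M = 315 - 0.27N into the first: N(1 - 0.906·0.27) = 692 - 0.906·315.
So N* = 407/0.755 = 538, and then M* = 315 - 0.27·538 = 170.

N* ≈ 538, M* ≈ 170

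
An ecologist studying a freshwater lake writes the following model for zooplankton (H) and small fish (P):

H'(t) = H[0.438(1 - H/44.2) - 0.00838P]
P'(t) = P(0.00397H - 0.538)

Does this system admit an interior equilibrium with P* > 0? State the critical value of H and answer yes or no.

The predator equation gives dP/dt > 0 only when H > 0.538/0.00397 = 136.
Without the predator, H → K = 44.2. Since 44.2 < 136, the predator cannot invade.

Threshold H = 136; K < 136, so no, the predator goes extinct.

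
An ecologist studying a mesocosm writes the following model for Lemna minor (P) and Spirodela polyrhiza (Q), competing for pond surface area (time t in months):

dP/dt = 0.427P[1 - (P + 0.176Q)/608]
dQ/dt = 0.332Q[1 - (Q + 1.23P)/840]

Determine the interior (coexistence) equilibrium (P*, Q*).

P* ≈ 587, Q* ≈ 118

Setting both brackets to zero gives the nullclines P + 0.176Q = 608 and 1.23P + Q = 840.
Substituting Q = 840 - 1.23P into the first: P(1 - 0.176·1.23) = 608 - 0.176·840.
So P* = 460/0.784 = 587, and then Q* = 840 - 1.23·587 = 118.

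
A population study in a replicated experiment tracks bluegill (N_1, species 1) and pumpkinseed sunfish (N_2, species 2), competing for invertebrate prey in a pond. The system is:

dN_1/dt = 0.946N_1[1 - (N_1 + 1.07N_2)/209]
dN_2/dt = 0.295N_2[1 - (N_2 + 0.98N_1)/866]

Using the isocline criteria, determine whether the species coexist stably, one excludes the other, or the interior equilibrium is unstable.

Compare the nullcline intercepts: K1/α12 = 209/1.07 = 195 < K2 = 866; K2/α21 = 866/0.98 = 884 > K1 = 209.
Since the inequalities point opposite ways, species 2 can invade but species 1 cannot.

species 2 excludes species 1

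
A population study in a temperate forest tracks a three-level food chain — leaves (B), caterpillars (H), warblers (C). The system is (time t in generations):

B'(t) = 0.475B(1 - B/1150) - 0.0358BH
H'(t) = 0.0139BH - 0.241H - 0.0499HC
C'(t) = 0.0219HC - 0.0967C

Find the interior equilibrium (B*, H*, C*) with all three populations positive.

From dC/dt = 0: 0.0219H* = 0.0967, so H* = 4.42.
From dB/dt = 0: 0.475(1 - B*/1150) = 0.0358·4.42, giving B* = 1150·(1 - 0.333) = 767.
From dH/dt = 0: 0.0139·767 - 0.241 = 0.0499C*, so C* = 10.4/0.0499 = 209.

B* ≈ 767, H* ≈ 4.42, C* ≈ 209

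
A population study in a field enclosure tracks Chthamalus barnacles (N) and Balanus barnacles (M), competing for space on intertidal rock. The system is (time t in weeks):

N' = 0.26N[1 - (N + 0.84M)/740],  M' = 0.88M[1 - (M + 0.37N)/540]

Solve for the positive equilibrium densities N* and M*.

N* ≈ 416, M* ≈ 386

Setting both brackets to zero gives the nullclines N + 0.84M = 740 and 0.37N + M = 540.
Substituting M = 540 - 0.37N into the first: N(1 - 0.84·0.37) = 740 - 0.84·540.
So N* = 286/0.689 = 416, and then M* = 540 - 0.37·416 = 386.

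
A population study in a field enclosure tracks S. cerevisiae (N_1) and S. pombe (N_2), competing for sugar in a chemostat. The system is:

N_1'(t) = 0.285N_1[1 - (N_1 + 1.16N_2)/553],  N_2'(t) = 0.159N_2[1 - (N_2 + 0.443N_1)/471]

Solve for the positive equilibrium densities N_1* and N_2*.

N_1* ≈ 13.7, N_2* ≈ 465

Setting both brackets to zero gives the nullclines N_1 + 1.16N_2 = 553 and 0.443N_1 + N_2 = 471.
Substituting N_2 = 471 - 0.443N_1 into the first: N_1(1 - 1.16·0.443) = 553 - 1.16·471.
So N_1* = 6.64/0.486 = 13.7, and then N_2* = 471 - 0.443·13.7 = 465.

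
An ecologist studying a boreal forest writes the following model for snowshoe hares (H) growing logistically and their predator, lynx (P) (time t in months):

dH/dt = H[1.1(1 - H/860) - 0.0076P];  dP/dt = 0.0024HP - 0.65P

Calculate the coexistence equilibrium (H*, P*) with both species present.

H* ≈ 271, P* ≈ 99.2

From dP/dt = 0 with P > 0: 0.0024H* = 0.65, so H* = 271.
Substitute into dH/dt = 0: 1.1(1 - 271/860) = 0.0076P*.
The bracket is 0.685, giving P* = 0.754/0.0076 = 99.2.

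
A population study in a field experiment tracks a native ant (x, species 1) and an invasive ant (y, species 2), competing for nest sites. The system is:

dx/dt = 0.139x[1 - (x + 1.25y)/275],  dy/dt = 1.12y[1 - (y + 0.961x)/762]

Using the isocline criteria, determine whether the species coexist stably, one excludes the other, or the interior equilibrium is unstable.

Compare the nullcline intercepts: K1/α12 = 275/1.25 = 220 < K2 = 762; K2/α21 = 762/0.961 = 793 > K1 = 275.
Since the inequalities point opposite ways, species 2 can invade but species 1 cannot.

species 2 excludes species 1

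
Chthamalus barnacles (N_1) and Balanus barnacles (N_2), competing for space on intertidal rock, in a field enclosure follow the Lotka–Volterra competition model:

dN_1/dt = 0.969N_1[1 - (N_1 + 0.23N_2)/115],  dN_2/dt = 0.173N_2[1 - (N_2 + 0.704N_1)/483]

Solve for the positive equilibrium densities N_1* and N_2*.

Setting both brackets to zero gives the nullclines N_1 + 0.23N_2 = 115 and 0.704N_1 + N_2 = 483.
Substituting N_2 = 483 - 0.704N_1 into the first: N_1(1 - 0.23·0.704) = 115 - 0.23·483.
So N_1* = 3.91/0.838 = 4.67, and then N_2* = 483 - 0.704·4.67 = 480.

N_1* ≈ 4.67, N_2* ≈ 480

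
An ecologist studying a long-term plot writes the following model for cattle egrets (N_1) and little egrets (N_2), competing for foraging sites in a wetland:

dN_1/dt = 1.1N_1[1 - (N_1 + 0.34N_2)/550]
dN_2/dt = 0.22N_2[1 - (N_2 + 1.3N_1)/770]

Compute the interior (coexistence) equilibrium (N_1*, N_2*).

N_1* ≈ 516, N_2* ≈ 98.6

Setting both brackets to zero gives the nullclines N_1 + 0.34N_2 = 550 and 1.3N_1 + N_2 = 770.
Substituting N_2 = 770 - 1.3N_1 into the first: N_1(1 - 0.34·1.3) = 550 - 0.34·770.
So N_1* = 288/0.558 = 516, and then N_2* = 770 - 1.3·516 = 98.6.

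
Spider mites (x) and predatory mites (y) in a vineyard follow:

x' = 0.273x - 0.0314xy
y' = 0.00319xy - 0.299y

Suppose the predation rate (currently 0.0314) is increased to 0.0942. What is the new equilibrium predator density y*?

y* ≈ 2.9

At the interior fixed point, setting dx/dt = 0 with x > 0 fixes y* = (prey growth rate)/(xy coefficient) — independent of the other coefficients.
With the change, y* = 0.273/0.0942 = 2.9; it falls from 8.69.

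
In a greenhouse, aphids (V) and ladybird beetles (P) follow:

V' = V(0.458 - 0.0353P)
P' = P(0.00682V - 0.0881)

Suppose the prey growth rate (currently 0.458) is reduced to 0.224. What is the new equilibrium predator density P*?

At the interior fixed point, setting dV/dt = 0 with V > 0 fixes P* = (prey growth rate)/(VP coefficient) — independent of the other coefficients.
With the change, P* = 0.224/0.0353 = 6.35; it falls from 13.

P* ≈ 6.35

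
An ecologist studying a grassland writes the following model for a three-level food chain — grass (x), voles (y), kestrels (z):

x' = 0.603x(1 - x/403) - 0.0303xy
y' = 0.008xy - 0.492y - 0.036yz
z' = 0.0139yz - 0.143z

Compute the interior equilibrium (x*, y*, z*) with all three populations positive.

x* ≈ 195, y* ≈ 10.3, z* ≈ 29.6

From dz/dt = 0: 0.0139y* = 0.143, so y* = 10.3.
From dx/dt = 0: 0.603(1 - x*/403) = 0.0303·10.3, giving x* = 403·(1 - 0.517) = 195.
From dy/dt = 0: 0.008·195 - 0.492 = 0.036z*, so z* = 1.07/0.036 = 29.6.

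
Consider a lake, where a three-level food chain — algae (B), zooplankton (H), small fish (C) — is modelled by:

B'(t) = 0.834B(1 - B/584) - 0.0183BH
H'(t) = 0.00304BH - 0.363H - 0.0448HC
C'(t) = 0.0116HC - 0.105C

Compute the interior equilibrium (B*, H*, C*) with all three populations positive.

From dC/dt = 0: 0.0116H* = 0.105, so H* = 9.05.
From dB/dt = 0: 0.834(1 - B*/584) = 0.0183·9.05, giving B* = 584·(1 - 0.199) = 468.
From dH/dt = 0: 0.00304·468 - 0.363 = 0.0448C*, so C* = 1.06/0.0448 = 23.7.

B* ≈ 468, H* ≈ 9.05, C* ≈ 23.7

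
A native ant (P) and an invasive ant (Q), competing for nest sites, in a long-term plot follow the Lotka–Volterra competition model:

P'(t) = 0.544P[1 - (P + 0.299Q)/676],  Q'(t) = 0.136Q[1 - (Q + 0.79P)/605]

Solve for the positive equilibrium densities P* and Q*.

P* ≈ 648, Q* ≈ 92.9

Setting both brackets to zero gives the nullclines P + 0.299Q = 676 and 0.79P + Q = 605.
Substituting Q = 605 - 0.79P into the first: P(1 - 0.299·0.79) = 676 - 0.299·605.
So P* = 495/0.764 = 648, and then Q* = 605 - 0.79·648 = 92.9.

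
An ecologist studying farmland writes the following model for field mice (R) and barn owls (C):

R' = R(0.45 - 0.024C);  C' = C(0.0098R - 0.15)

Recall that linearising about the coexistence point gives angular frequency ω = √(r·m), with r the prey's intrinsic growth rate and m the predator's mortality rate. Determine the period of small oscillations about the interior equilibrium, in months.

Here r = 0.45 and m = 0.15, so r·m = 0.0675.
ω = √0.0675 = 0.26 per month, hence T = 2π/ω ≈ 24.2 months.

T ≈ 24.2 months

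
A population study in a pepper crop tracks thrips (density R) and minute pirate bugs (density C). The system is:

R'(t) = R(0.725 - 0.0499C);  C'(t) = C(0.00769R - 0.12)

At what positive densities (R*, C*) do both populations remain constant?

R* ≈ 15.6, C* ≈ 14.5

Set dC/dt = 0 with C > 0: 0.00769R - 0.12 = 0, so R* = 0.12/0.00769 = 15.6.
Set dR/dt = 0 with R > 0: 0.725 - 0.0499C = 0, so C* = 0.725/0.0499 = 14.5.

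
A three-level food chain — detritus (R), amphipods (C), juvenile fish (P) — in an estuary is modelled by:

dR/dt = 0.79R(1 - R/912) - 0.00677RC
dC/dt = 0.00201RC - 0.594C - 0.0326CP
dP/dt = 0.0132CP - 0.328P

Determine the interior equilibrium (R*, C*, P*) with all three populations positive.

R* ≈ 718, C* ≈ 24.8, P* ≈ 26

From dP/dt = 0: 0.0132C* = 0.328, so C* = 24.8.
From dR/dt = 0: 0.79(1 - R*/912) = 0.00677·24.8, giving R* = 912·(1 - 0.213) = 718.
From dC/dt = 0: 0.00201·718 - 0.594 = 0.0326P*, so P* = 0.849/0.0326 = 26.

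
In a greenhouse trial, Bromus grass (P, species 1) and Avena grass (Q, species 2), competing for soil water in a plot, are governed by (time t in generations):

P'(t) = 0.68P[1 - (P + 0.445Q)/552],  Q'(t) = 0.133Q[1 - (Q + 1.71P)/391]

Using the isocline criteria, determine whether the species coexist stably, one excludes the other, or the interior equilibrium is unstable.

Compare the nullcline intercepts: K1/α12 = 552/0.445 = 1240 > K2 = 391; K2/α21 = 391/1.71 = 229 < K1 = 552.
Since the inequalities point opposite ways, species 1 can invade but species 2 cannot.

species 1 excludes species 2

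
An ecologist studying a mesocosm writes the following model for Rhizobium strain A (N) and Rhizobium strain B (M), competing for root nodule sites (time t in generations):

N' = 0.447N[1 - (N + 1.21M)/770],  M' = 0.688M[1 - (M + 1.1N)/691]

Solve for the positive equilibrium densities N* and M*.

Setting both brackets to zero gives the nullclines N + 1.21M = 770 and 1.1N + M = 691.
Substituting M = 691 - 1.1N into the first: N(1 - 1.21·1.1) = 770 - 1.21·691.
So N* = -66.1/-0.331 = 200, and then M* = 691 - 1.1·200 = 471.

N* ≈ 200, M* ≈ 471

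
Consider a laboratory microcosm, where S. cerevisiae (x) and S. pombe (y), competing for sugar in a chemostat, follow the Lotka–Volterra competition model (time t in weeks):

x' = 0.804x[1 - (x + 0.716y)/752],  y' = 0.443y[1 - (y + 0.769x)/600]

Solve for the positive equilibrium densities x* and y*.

x* ≈ 717, y* ≈ 48.3

Setting both brackets to zero gives the nullclines x + 0.716y = 752 and 0.769x + y = 600.
Substituting y = 600 - 0.769x into the first: x(1 - 0.716·0.769) = 752 - 0.716·600.
So x* = 322/0.449 = 717, and then y* = 600 - 0.769·717 = 48.3.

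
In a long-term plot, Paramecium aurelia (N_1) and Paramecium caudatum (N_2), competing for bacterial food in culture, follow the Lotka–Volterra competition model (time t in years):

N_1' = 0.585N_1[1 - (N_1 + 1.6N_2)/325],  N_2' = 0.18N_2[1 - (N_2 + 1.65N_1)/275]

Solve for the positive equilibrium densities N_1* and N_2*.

Setting both brackets to zero gives the nullclines N_1 + 1.6N_2 = 325 and 1.65N_1 + N_2 = 275.
Substituting N_2 = 275 - 1.65N_1 into the first: N_1(1 - 1.6·1.65) = 325 - 1.6·275.
So N_1* = -115/-1.64 = 70.1, and then N_2* = 275 - 1.65·70.1 = 159.

N_1* ≈ 70.1, N_2* ≈ 159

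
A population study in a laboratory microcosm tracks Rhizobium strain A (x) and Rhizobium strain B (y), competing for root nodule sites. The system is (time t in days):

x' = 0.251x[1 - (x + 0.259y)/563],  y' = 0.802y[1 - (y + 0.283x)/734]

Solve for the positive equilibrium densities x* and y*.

Setting both brackets to zero gives the nullclines x + 0.259y = 563 and 0.283x + y = 734.
Substituting y = 734 - 0.283x into the first: x(1 - 0.259·0.283) = 563 - 0.259·734.
So x* = 373/0.927 = 402, and then y* = 734 - 0.283·402 = 620.

x* ≈ 402, y* ≈ 620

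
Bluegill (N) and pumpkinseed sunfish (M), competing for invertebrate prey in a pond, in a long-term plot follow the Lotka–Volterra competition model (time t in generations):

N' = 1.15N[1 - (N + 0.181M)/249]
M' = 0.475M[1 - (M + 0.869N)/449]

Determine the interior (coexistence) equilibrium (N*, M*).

N* ≈ 199, M* ≈ 276

Setting both brackets to zero gives the nullclines N + 0.181M = 249 and 0.869N + M = 449.
Substituting M = 449 - 0.869N into the first: N(1 - 0.181·0.869) = 249 - 0.181·449.
So N* = 168/0.843 = 199, and then M* = 449 - 0.869·199 = 276.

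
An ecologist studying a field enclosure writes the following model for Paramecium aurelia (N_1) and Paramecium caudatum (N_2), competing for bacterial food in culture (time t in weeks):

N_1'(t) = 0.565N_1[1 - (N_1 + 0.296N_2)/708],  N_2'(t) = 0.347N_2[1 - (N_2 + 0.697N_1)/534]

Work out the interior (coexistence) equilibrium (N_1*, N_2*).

N_1* ≈ 693, N_2* ≈ 51.1

Setting both brackets to zero gives the nullclines N_1 + 0.296N_2 = 708 and 0.697N_1 + N_2 = 534.
Substituting N_2 = 534 - 0.697N_1 into the first: N_1(1 - 0.296·0.697) = 708 - 0.296·534.
So N_1* = 550/0.794 = 693, and then N_2* = 534 - 0.697·693 = 51.1.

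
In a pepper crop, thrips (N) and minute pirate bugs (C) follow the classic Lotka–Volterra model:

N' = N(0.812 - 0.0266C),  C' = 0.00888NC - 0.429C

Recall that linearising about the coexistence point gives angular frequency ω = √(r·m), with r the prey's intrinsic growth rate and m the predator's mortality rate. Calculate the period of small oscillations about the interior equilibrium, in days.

Here r = 0.812 and m = 0.429, so r·m = 0.348.
ω = √0.348 = 0.59 per day, hence T = 2π/ω ≈ 10.6 days.

T ≈ 10.6 days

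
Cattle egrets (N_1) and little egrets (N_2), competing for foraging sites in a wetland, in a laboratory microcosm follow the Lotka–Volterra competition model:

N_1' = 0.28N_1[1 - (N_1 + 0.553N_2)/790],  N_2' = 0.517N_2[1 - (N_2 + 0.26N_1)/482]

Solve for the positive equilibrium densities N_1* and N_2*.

Setting both brackets to zero gives the nullclines N_1 + 0.553N_2 = 790 and 0.26N_1 + N_2 = 482.
Substituting N_2 = 482 - 0.26N_1 into the first: N_1(1 - 0.553·0.26) = 790 - 0.553·482.
So N_1* = 523/0.856 = 611, and then N_2* = 482 - 0.26·611 = 323.

N_1* ≈ 611, N_2* ≈ 323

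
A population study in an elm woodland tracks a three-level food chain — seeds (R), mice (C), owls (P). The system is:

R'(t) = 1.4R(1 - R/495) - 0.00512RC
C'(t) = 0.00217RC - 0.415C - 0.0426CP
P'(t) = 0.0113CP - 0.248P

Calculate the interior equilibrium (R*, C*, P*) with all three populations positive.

From dP/dt = 0: 0.0113C* = 0.248, so C* = 21.9.
From dR/dt = 0: 1.4(1 - R*/495) = 0.00512·21.9, giving R* = 495·(1 - 0.0803) = 455.
From dC/dt = 0: 0.00217·455 - 0.415 = 0.0426P*, so P* = 0.573/0.0426 = 13.4.

R* ≈ 455, C* ≈ 21.9, P* ≈ 13.4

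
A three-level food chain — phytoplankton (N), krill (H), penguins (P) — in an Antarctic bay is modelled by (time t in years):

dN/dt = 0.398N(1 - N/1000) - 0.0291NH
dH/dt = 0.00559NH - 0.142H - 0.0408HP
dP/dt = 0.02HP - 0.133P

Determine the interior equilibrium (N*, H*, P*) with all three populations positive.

N* ≈ 514, H* ≈ 6.65, P* ≈ 66.9

From dP/dt = 0: 0.02H* = 0.133, so H* = 6.65.
From dN/dt = 0: 0.398(1 - N*/1000) = 0.0291·6.65, giving N* = 1000·(1 - 0.486) = 514.
From dH/dt = 0: 0.00559·514 - 0.142 = 0.0408P*, so P* = 2.73/0.0408 = 66.9.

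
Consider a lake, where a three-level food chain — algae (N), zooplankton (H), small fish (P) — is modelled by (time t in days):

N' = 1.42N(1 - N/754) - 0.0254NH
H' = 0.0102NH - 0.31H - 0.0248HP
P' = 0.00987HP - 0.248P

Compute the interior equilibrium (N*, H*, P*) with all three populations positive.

From dP/dt = 0: 0.00987H* = 0.248, so H* = 25.1.
From dN/dt = 0: 1.42(1 - N*/754) = 0.0254·25.1, giving N* = 754·(1 - 0.449) = 415.
From dH/dt = 0: 0.0102·415 - 0.31 = 0.0248P*, so P* = 3.92/0.0248 = 158.

N* ≈ 415, H* ≈ 25.1, P* ≈ 158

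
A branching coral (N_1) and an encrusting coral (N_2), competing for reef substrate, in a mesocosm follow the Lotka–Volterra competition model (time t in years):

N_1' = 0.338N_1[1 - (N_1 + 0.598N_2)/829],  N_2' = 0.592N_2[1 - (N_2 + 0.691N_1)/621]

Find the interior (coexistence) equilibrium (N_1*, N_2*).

Setting both brackets to zero gives the nullclines N_1 + 0.598N_2 = 829 and 0.691N_1 + N_2 = 621.
Substituting N_2 = 621 - 0.691N_1 into the first: N_1(1 - 0.598·0.691) = 829 - 0.598·621.
So N_1* = 458/0.587 = 780, and then N_2* = 621 - 0.691·780 = 82.1.

N_1* ≈ 780, N_2* ≈ 82.1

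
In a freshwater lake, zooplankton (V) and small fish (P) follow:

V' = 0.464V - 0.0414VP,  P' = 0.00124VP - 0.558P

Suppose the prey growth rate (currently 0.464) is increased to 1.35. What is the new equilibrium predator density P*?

P* ≈ 32.6

At the interior fixed point, setting dV/dt = 0 with V > 0 fixes P* = (prey growth rate)/(VP coefficient) — independent of the other coefficients.
With the change, P* = 1.35/0.0414 = 32.6; it rises from 11.2.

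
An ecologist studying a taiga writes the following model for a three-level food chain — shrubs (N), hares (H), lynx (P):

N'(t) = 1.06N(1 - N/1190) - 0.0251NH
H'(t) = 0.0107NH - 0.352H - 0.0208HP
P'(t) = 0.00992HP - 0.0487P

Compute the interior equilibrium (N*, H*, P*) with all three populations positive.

From dP/dt = 0: 0.00992H* = 0.0487, so H* = 4.91.
From dN/dt = 0: 1.06(1 - N*/1190) = 0.0251·4.91, giving N* = 1190·(1 - 0.116) = 1050.
From dH/dt = 0: 0.0107·1050 - 0.352 = 0.0208P*, so P* = 10.9/0.0208 = 524.

N* ≈ 1050, H* ≈ 4.91, P* ≈ 524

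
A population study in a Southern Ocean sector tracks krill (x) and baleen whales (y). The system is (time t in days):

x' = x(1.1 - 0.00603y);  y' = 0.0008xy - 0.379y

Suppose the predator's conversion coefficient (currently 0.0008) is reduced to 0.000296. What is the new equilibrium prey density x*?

x* ≈ 1280

At the interior fixed point, setting dy/dt = 0 with y > 0 fixes x* = (predator death rate)/(xy coefficient) — independent of the other coefficients.
With the change, x* = 0.379/0.000296 = 1280; it rises from 474.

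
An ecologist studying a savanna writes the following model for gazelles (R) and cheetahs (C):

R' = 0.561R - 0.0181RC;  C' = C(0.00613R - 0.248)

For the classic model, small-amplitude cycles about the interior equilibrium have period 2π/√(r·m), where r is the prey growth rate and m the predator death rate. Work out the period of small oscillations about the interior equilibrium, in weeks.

T ≈ 16.8 weeks

Here r = 0.561 and m = 0.248, so r·m = 0.139.
ω = √0.139 = 0.373 per week, hence T = 2π/ω ≈ 16.8 weeks.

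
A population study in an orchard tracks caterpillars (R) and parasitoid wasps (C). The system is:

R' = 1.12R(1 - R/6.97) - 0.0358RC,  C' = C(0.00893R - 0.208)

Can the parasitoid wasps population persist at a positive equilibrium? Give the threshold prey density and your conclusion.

The predator equation gives dC/dt > 0 only when R > 0.208/0.00893 = 23.3.
Without the predator, R → K = 6.97. Since 6.97 < 23.3, the predator cannot invade.

Threshold R = 23.3; K < 23.3, so no, the predator goes extinct.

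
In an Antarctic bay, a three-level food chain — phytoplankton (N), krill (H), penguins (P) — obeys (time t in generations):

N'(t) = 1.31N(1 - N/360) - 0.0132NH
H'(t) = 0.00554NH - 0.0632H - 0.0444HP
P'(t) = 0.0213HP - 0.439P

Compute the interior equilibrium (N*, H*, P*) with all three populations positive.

N* ≈ 285, H* ≈ 20.6, P* ≈ 34.2

From dP/dt = 0: 0.0213H* = 0.439, so H* = 20.6.
From dN/dt = 0: 1.31(1 - N*/360) = 0.0132·20.6, giving N* = 360·(1 - 0.208) = 285.
From dH/dt = 0: 0.00554·285 - 0.0632 = 0.0444P*, so P* = 1.52/0.0444 = 34.2.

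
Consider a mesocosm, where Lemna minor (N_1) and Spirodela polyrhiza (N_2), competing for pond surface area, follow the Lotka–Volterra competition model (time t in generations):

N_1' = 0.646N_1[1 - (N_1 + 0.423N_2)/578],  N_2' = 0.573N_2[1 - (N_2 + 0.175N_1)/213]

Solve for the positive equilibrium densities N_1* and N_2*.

Setting both brackets to zero gives the nullclines N_1 + 0.423N_2 = 578 and 0.175N_1 + N_2 = 213.
Substituting N_2 = 213 - 0.175N_1 into the first: N_1(1 - 0.423·0.175) = 578 - 0.423·213.
So N_1* = 488/0.926 = 527, and then N_2* = 213 - 0.175·527 = 121.

N_1* ≈ 527, N_2* ≈ 121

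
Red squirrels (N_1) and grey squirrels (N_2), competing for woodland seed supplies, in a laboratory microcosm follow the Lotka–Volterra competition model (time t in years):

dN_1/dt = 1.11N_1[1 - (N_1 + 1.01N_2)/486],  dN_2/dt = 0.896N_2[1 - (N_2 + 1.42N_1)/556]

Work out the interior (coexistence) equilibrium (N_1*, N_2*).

N_1* ≈ 174, N_2* ≈ 309

Setting both brackets to zero gives the nullclines N_1 + 1.01N_2 = 486 and 1.42N_1 + N_2 = 556.
Substituting N_2 = 556 - 1.42N_1 into the first: N_1(1 - 1.01·1.42) = 486 - 1.01·556.
So N_1* = -75.6/-0.434 = 174, and then N_2* = 556 - 1.42·174 = 309.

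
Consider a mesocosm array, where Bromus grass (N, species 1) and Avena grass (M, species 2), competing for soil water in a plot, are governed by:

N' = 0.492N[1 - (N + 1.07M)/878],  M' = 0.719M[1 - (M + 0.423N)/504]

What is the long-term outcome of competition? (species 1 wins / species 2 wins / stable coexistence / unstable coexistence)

Compare the nullcline intercepts: K1/α12 = 878/1.07 = 821 > K2 = 504; K2/α21 = 504/0.423 = 1190 > K1 = 878.
Since both inequalities hold, each species can invade when rare, so the interior equilibrium is stable.

stable coexistence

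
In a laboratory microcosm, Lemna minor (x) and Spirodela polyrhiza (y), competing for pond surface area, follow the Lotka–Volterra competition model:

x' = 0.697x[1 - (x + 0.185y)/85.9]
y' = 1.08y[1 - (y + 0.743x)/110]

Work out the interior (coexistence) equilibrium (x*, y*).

x* ≈ 76, y* ≈ 53.5

Setting both brackets to zero gives the nullclines x + 0.185y = 85.9 and 0.743x + y = 110.
Substituting y = 110 - 0.743x into the first: x(1 - 0.185·0.743) = 85.9 - 0.185·110.
So x* = 65.6/0.863 = 76, and then y* = 110 - 0.743·76 = 53.5.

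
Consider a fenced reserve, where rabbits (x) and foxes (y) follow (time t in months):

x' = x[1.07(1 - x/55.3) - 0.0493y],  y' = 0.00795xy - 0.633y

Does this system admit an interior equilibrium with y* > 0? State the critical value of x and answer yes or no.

The predator equation gives dy/dt > 0 only when x > 0.633/0.00795 = 79.6.
Without the predator, x → K = 55.3. Since 55.3 < 79.6, the predator cannot invade.

Threshold x = 79.6; K < 79.6, so no, the predator goes extinct.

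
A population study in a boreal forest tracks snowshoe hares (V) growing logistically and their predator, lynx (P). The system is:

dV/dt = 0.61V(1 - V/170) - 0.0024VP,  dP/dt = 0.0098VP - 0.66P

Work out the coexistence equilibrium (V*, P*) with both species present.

V* ≈ 67.3, P* ≈ 153

From dP/dt = 0 with P > 0: 0.0098V* = 0.66, so V* = 67.3.
Substitute into dV/dt = 0: 0.61(1 - 67.3/170) = 0.0024P*.
The bracket is 0.604, giving P* = 0.368/0.0024 = 153.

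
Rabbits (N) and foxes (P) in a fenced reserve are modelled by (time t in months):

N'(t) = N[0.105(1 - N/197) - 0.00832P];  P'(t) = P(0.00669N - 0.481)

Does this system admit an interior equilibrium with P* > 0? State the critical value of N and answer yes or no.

Threshold N = 71.9; K > 71.9, so yes, the predator persists.

The predator equation gives dP/dt > 0 only when N > 0.481/0.00669 = 71.9.
Without the predator, N → K = 197. Since 197 > 71.9, the predator can invade and persist.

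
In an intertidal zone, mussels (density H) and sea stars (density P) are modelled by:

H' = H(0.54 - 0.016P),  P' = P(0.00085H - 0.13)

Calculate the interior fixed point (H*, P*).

Set dP/dt = 0 with P > 0: 0.00085H - 0.13 = 0, so H* = 0.13/0.00085 = 153.
Set dH/dt = 0 with H > 0: 0.54 - 0.016P = 0, so P* = 0.54/0.016 = 33.8.

H* ≈ 153, P* ≈ 33.8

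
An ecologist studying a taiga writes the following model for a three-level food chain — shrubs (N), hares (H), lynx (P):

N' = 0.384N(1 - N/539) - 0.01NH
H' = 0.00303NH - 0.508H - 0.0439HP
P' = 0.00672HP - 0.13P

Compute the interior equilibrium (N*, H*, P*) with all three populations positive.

From dP/dt = 0: 0.00672H* = 0.13, so H* = 19.3.
From dN/dt = 0: 0.384(1 - N*/539) = 0.01·19.3, giving N* = 539·(1 - 0.504) = 267.
From dH/dt = 0: 0.00303·267 - 0.508 = 0.0439P*, so P* = 0.302/0.0439 = 6.89.

N* ≈ 267, H* ≈ 19.3, P* ≈ 6.89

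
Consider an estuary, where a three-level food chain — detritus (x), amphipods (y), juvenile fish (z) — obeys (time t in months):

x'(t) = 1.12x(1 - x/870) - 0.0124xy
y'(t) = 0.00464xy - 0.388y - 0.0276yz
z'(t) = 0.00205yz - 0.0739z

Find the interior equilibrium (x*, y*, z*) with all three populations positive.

x* ≈ 523, y* ≈ 36, z* ≈ 73.8

From dz/dt = 0: 0.00205y* = 0.0739, so y* = 36.
From dx/dt = 0: 1.12(1 - x*/870) = 0.0124·36, giving x* = 870·(1 - 0.399) = 523.
From dy/dt = 0: 0.00464·523 - 0.388 = 0.0276z*, so z* = 2.04/0.0276 = 73.8.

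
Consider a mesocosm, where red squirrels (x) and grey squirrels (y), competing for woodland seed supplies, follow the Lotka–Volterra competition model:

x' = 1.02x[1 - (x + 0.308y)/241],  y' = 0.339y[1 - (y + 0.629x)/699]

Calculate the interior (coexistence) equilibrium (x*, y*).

x* ≈ 31.9, y* ≈ 679

Setting both brackets to zero gives the nullclines x + 0.308y = 241 and 0.629x + y = 699.
Substituting y = 699 - 0.629x into the first: x(1 - 0.308·0.629) = 241 - 0.308·699.
So x* = 25.7/0.806 = 31.9, and then y* = 699 - 0.629·31.9 = 679.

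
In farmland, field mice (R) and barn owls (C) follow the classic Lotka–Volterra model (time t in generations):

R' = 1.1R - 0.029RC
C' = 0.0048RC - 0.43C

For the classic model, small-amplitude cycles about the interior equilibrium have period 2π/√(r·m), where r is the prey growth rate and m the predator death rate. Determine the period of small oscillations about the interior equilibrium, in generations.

Here r = 1.1 and m = 0.43, so r·m = 0.473.
ω = √0.473 = 0.688 per generation, hence T = 2π/ω ≈ 9.14 generations.

T ≈ 9.14 generations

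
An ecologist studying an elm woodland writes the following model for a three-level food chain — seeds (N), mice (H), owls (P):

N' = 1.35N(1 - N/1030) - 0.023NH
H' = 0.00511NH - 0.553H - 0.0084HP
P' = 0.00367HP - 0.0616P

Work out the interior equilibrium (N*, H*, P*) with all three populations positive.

N* ≈ 735, H* ≈ 16.8, P* ≈ 382

From dP/dt = 0: 0.00367H* = 0.0616, so H* = 16.8.
From dN/dt = 0: 1.35(1 - N*/1030) = 0.023·16.8, giving N* = 1030·(1 - 0.286) = 735.
From dH/dt = 0: 0.00511·735 - 0.553 = 0.0084P*, so P* = 3.21/0.0084 = 382.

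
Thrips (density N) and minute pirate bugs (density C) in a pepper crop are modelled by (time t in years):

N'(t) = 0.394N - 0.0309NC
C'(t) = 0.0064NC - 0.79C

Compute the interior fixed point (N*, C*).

N* ≈ 123, C* ≈ 12.8

Set dC/dt = 0 with C > 0: 0.0064N - 0.79 = 0, so N* = 0.79/0.0064 = 123.
Set dN/dt = 0 with N > 0: 0.394 - 0.0309C = 0, so C* = 0.394/0.0309 = 12.8.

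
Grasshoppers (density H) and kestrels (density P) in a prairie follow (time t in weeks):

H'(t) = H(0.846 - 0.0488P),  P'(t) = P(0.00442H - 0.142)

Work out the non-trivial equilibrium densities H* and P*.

Set dP/dt = 0 with P > 0: 0.00442H - 0.142 = 0, so H* = 0.142/0.00442 = 32.1.
Set dH/dt = 0 with H > 0: 0.846 - 0.0488P = 0, so P* = 0.846/0.0488 = 17.3.

H* ≈ 32.1, P* ≈ 17.3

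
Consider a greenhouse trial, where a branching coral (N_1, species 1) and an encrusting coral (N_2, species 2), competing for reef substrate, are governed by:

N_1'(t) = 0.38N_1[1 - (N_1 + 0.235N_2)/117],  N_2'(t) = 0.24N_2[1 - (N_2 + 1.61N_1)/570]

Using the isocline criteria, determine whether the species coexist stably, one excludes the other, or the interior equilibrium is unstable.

Compare the nullcline intercepts: K1/α12 = 117/0.235 = 498 < K2 = 570; K2/α21 = 570/1.61 = 354 > K1 = 117.
Since the inequalities point opposite ways, species 2 can invade but species 1 cannot.

species 2 excludes species 1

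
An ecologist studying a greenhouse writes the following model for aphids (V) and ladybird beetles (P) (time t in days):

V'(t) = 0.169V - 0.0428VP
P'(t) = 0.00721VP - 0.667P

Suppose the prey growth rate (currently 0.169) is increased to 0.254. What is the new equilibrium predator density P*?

At the interior fixed point, setting dV/dt = 0 with V > 0 fixes P* = (prey growth rate)/(VP coefficient) — independent of the other coefficients.
With the change, P* = 0.254/0.0428 = 5.93; it rises from 3.95.

P* ≈ 5.93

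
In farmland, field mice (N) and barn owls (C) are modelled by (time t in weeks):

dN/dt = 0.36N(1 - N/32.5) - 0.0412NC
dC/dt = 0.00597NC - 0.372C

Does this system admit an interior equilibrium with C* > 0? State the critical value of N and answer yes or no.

The predator equation gives dC/dt > 0 only when N > 0.372/0.00597 = 62.3.
Without the predator, N → K = 32.5. Since 32.5 < 62.3, the predator cannot invade.

Threshold N = 62.3; K < 62.3, so no, the predator goes extinct.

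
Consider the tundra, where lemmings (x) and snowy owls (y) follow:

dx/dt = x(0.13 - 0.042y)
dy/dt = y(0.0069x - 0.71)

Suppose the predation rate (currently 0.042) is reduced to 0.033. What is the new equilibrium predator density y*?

At the interior fixed point, setting dx/dt = 0 with x > 0 fixes y* = (prey growth rate)/(xy coefficient) — independent of the other coefficients.
With the change, y* = 0.13/0.033 = 3.94; it rises from 3.1.

y* ≈ 3.94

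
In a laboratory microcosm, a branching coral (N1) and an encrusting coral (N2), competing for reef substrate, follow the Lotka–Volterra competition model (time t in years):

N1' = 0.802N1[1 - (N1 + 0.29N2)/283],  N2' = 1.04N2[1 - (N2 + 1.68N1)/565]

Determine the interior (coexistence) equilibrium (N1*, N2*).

Setting both brackets to zero gives the nullclines N1 + 0.29N2 = 283 and 1.68N1 + N2 = 565.
Substituting N2 = 565 - 1.68N1 into the first: N1(1 - 0.29·1.68) = 283 - 0.29·565.
So N1* = 119/0.513 = 232, and then N2* = 565 - 1.68·232 = 175.

N1* ≈ 232, N2* ≈ 175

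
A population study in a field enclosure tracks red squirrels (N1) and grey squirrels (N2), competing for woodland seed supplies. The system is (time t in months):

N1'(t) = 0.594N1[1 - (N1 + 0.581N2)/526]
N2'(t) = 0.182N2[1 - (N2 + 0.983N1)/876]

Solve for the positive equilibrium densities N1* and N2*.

N1* ≈ 39.7, N2* ≈ 837

Setting both brackets to zero gives the nullclines N1 + 0.581N2 = 526 and 0.983N1 + N2 = 876.
Substituting N2 = 876 - 0.983N1 into the first: N1(1 - 0.581·0.983) = 526 - 0.581·876.
So N1* = 17/0.429 = 39.7, and then N2* = 876 - 0.983·39.7 = 837.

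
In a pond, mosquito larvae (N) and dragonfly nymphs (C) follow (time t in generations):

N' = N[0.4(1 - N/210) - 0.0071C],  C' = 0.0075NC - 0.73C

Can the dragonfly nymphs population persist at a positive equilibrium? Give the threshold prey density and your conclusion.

Threshold N = 97.3; K > 97.3, so yes, the predator persists.

The predator equation gives dC/dt > 0 only when N > 0.73/0.0075 = 97.3.
Without the predator, N → K = 210. Since 210 > 97.3, the predator can invade and persist.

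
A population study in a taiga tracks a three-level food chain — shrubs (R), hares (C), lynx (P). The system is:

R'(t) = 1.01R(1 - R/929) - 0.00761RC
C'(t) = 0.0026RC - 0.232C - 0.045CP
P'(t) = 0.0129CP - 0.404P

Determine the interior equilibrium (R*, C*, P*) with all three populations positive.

R* ≈ 710, C* ≈ 31.3, P* ≈ 35.9

From dP/dt = 0: 0.0129C* = 0.404, so C* = 31.3.
From dR/dt = 0: 1.01(1 - R*/929) = 0.00761·31.3, giving R* = 929·(1 - 0.236) = 710.
From dC/dt = 0: 0.0026·710 - 0.232 = 0.045P*, so P* = 1.61/0.045 = 35.9.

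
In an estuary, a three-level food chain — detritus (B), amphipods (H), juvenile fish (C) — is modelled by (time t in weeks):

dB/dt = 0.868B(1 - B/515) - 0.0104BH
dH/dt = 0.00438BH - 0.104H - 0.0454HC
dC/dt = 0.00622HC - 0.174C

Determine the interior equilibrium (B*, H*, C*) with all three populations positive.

B* ≈ 342, H* ≈ 28, C* ≈ 30.7

From dC/dt = 0: 0.00622H* = 0.174, so H* = 28.
From dB/dt = 0: 0.868(1 - B*/515) = 0.0104·28, giving B* = 515·(1 - 0.335) = 342.
From dH/dt = 0: 0.00438·342 - 0.104 = 0.0454C*, so C* = 1.4/0.0454 = 30.7.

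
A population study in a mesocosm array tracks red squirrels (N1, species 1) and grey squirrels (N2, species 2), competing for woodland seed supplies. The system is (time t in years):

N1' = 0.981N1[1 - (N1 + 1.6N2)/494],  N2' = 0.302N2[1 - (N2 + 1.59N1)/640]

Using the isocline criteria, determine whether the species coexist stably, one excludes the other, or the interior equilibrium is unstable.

unstable coexistence (outcome depends on initial conditions)

Compare the nullcline intercepts: K1/α12 = 494/1.6 = 309 < K2 = 640; K2/α21 = 640/1.59 = 403 < K1 = 494.
Since both are reversed, neither can invade when rare; the interior point is a saddle.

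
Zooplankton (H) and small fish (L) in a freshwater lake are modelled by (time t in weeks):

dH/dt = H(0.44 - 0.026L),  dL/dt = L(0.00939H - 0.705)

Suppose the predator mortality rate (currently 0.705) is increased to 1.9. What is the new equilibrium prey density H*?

At the interior fixed point, setting dL/dt = 0 with L > 0 fixes H* = (predator death rate)/(HL coefficient) — independent of the other coefficients.
With the change, H* = 1.9/0.00939 = 202; it rises from 75.1.

H* ≈ 202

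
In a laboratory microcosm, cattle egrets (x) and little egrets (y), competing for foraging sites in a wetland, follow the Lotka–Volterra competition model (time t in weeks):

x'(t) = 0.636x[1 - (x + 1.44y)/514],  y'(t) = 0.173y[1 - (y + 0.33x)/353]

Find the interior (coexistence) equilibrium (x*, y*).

Setting both brackets to zero gives the nullclines x + 1.44y = 514 and 0.33x + y = 353.
Substituting y = 353 - 0.33x into the first: x(1 - 1.44·0.33) = 514 - 1.44·353.
So x* = 5.68/0.525 = 10.8, and then y* = 353 - 0.33·10.8 = 349.

x* ≈ 10.8, y* ≈ 349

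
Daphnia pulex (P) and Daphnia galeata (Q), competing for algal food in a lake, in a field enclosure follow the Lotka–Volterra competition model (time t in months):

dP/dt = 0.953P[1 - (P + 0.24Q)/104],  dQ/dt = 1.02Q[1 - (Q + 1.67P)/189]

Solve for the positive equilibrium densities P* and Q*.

P* ≈ 97.9, Q* ≈ 25.6

Setting both brackets to zero gives the nullclines P + 0.24Q = 104 and 1.67P + Q = 189.
Substituting Q = 189 - 1.67P into the first: P(1 - 0.24·1.67) = 104 - 0.24·189.
So P* = 58.6/0.599 = 97.9, and then Q* = 189 - 1.67·97.9 = 25.6.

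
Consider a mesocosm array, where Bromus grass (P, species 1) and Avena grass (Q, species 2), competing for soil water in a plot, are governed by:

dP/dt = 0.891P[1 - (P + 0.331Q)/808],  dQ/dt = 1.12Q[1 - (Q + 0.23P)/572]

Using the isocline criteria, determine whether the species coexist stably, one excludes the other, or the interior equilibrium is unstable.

Compare the nullcline intercepts: K1/α12 = 808/0.331 = 2440 > K2 = 572; K2/α21 = 572/0.23 = 2490 > K1 = 808.
Since both inequalities hold, each species can invade when rare, so the interior equilibrium is stable.

stable coexistence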